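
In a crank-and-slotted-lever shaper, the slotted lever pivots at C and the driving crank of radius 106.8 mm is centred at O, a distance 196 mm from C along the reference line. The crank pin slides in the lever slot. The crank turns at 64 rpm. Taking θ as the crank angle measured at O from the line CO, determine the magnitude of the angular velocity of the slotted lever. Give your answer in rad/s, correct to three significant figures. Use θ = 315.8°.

2.22

ω = 6.702 rad/s (from 64 rpm).
Crank pin A relative to C: A = (d + r cosθ, r sinθ); lever angle φ = atan2(r sinθ, d + r cosθ).
Differentiating tanφ: φ̇ = rω(d cosθ + r)/(d² + r² + 2dr cosθ).
d² + r² + 2dr cosθ = |CA|² = 0.0798361 m²;  d cosθ + r = +0.24731 m.
|ω_lever| = |0.1068·6.702·+0.24731| / 0.0798361 = 2.2173 rad/s.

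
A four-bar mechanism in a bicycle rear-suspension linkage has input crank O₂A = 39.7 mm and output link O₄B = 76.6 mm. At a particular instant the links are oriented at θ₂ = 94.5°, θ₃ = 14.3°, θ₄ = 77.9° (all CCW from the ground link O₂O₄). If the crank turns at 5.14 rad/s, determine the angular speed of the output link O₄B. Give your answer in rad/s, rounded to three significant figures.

ω₂ = 5.14 rad/s
Differentiating the loop-closure r₂e^{iθ₂}+r₃e^{iθ₃}=r₁+r₄e^{iθ₄} gives r₂ω₂e^{iθ₂}+r₃ω₃e^{iθ₃}=r₄ω₄e^{iθ₄}.
Eliminating the other unknown: ω₄ = r₂ω₂ sin(θ₂−θ₃) / [r₄ sin(θ₄−θ₃)].
Numerator sine = +0.98541; denominator sine = +0.89571.
Result = 0.0397·5.14·(+0.98541) / (0.0766·(+0.89571)) = +2.9307 rad/s; magnitude 2.9307 rad/s.

2.93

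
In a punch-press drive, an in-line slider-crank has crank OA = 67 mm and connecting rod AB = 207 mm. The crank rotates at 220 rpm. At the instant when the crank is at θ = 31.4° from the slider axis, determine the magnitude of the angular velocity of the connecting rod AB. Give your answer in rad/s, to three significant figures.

6.46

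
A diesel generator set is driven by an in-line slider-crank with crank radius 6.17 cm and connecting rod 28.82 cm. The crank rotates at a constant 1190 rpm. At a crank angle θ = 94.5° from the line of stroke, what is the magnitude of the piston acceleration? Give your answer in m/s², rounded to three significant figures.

ω = 2π·1190/60 = 124.6 rad/s
x(θ) = r cosθ + √(L² − r² sin²θ); with ω constant, a = ω²·d²x/dθ².
d²x/dθ² = −r cosθ − r²(cos2θ)/√u − r⁴ sin²2θ/(4u^{3/2}),  u = L² − r² sin²θ = 0.0792758 m².
Substituting r = 0.0617 m, L = 0.2882 m, θ = 94.5°: d²x/dθ² = +0.018191 m.
a = ω²·d²x/dθ² = (124.6)²·(+0.018191) = +282.5 m/s²;  |a| = 282.5 m/s².

282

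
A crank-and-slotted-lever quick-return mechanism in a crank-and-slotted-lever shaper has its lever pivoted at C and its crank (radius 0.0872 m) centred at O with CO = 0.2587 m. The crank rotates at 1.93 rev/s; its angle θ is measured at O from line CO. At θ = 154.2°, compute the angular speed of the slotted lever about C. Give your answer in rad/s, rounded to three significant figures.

4.54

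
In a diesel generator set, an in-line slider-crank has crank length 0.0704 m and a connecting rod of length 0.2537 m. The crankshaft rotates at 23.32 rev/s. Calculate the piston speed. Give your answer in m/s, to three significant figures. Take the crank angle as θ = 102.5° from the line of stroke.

ω = 2π·23.3 = 146.5 rad/s
For an in-line slider-crank, x = r cosθ + √(L² − r² sin²θ), so v = −rω sinθ·[1 + r cosθ/√(L² − r² sin²θ)].
With r = 0.0704 m, L = 0.2537 m, θ = 102.5°: √(L² − r² sin²θ) = 0.24421 m.
v = −0.0704·146.5·0.97630·[1 + 0.0704·-0.21644/0.24421] = -9.4424 m/s.
|v| = 9.4424 m/s.

9.44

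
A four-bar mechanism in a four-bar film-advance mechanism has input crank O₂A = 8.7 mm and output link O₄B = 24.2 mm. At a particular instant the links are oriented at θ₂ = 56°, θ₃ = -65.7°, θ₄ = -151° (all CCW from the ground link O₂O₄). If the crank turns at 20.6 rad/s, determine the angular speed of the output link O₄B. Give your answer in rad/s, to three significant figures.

6.32

ω₂ = 20.6 rad/s
Differentiating the loop-closure r₂e^{iθ₂}+r₃e^{iθ₃}=r₁+r₄e^{iθ₄} gives r₂ω₂e^{iθ₂}+r₃ω₃e^{iθ₃}=r₄ω₄e^{iθ₄}.
Eliminating the other unknown: ω₄ = r₂ω₂ sin(θ₂−θ₃) / [r₄ sin(θ₄−θ₃)].
Numerator sine = +0.85081; denominator sine = -0.99664.
Result = 0.0087·20.6·(+0.85081) / (0.0242·(-0.99664)) = -6.3222 rad/s; magnitude 6.3222 rad/s.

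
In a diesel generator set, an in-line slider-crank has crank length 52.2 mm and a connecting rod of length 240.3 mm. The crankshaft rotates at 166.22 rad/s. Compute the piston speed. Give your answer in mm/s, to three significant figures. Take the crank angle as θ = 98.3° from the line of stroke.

8310

ω = 166.2 rad/s
For an in-line slider-crank, x = r cosθ + √(L² − r² sin²θ), so v = −rω sinθ·[1 + r cosθ/√(L² − r² sin²θ)].
With r = 0.0522 m, L = 0.2403 m, θ = 98.3°: √(L² − r² sin²θ) = 0.23468 m.
v = −0.0522·166.2·0.98953·[1 + 0.0522·-0.14436/0.23468] = -8.3101 m/s.
|v| = 8.3101 m/s = 8310.1 mm/s.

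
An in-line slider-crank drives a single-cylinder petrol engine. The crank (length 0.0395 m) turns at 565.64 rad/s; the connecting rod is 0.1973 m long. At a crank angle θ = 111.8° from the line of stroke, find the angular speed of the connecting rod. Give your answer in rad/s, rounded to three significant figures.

42.8

ω = 565.6 rad/s
The rod makes angle φ with the slider axis where L sinφ = r sinθ; differentiating, L cosφ·φ̇ = r ω cosθ.
L cosφ = √(L² − r² sin²θ) = 0.19386 m.
|ω_rod| = r ω |cosθ| / √(L² − r² sin²θ) = 0.0395·565.6·0.37137/0.19386 = 42.801 rad/s.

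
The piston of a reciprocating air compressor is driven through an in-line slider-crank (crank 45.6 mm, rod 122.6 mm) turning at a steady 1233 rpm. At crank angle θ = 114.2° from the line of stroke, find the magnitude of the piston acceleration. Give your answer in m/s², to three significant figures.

ω = 2π·1233/60 = 129.1 rad/s
x(θ) = r cosθ + √(L² − r² sin²θ); with ω constant, a = ω²·d²x/dθ².
d²x/dθ² = −r cosθ − r²(cos2θ)/√u − r⁴ sin²2θ/(4u^{3/2}),  u = L² − r² sin²θ = 0.0133008 m².
Substituting r = 0.0456 m, L = 0.1226 m, θ = 114.2°: d²x/dθ² = +0.030269 m.
a = ω²·d²x/dθ² = (129.1)²·(+0.030269) = +504.64 m/s²;  |a| = 504.64 m/s².

505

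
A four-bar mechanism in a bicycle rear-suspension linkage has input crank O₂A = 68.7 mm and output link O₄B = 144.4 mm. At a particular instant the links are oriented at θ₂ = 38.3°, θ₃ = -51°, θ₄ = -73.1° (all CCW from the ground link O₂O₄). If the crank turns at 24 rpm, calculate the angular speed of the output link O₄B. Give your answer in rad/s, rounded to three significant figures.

3.18

ω₂ = 2.513 rad/s (from 24 rpm).
Differentiating the loop-closure r₂e^{iθ₂}+r₃e^{iθ₃}=r₁+r₄e^{iθ₄} gives r₂ω₂e^{iθ₂}+r₃ω₃e^{iθ₃}=r₄ω₄e^{iθ₄}.
Eliminating the other unknown: ω₄ = r₂ω₂ sin(θ₂−θ₃) / [r₄ sin(θ₄−θ₃)].
Numerator sine = +0.99993; denominator sine = -0.37622.
Result = 0.0687·2.513·(+0.99993) / (0.1444·(-0.37622)) = -3.178 rad/s; magnitude 3.178 rad/s.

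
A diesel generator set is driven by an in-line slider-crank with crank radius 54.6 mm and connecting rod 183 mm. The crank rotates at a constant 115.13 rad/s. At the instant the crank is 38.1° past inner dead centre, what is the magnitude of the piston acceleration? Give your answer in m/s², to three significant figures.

ω = 115.1 rad/s
x(θ) = r cosθ + √(L² − r² sin²θ); with ω constant, a = ω²·d²x/dθ².
d²x/dθ² = −r cosθ − r²(cos2θ)/√u − r⁴ sin²2θ/(4u^{3/2}),  u = L² − r² sin²θ = 0.032354 m².
Substituting r = 0.0546 m, L = 0.183 m, θ = 38.1°: d²x/dθ² = -0.04728 m.
a = ω²·d²x/dθ² = (115.1)²·(-0.04728) = -626.69 m/s²;  |a| = 626.69 m/s².

627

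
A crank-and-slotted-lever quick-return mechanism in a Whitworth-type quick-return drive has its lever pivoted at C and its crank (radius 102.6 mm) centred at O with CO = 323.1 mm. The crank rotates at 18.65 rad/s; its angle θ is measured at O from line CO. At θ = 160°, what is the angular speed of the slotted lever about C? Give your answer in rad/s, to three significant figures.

7.31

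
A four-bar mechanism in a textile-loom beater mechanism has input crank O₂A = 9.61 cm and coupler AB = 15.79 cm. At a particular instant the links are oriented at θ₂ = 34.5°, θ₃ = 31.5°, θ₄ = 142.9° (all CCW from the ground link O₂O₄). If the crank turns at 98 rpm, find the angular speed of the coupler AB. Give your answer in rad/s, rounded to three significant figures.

ω₂ = 10.26 rad/s (from 98 rpm).
Differentiating the loop-closure r₂e^{iθ₂}+r₃e^{iθ₃}=r₁+r₄e^{iθ₄} gives r₂ω₂e^{iθ₂}+r₃ω₃e^{iθ₃}=r₄ω₄e^{iθ₄}.
Eliminating the other unknown: ω₃ = r₂ω₂ sin(θ₄−θ₂) / [r₃ sin(θ₃−θ₄)].
Numerator sine = +0.94888; denominator sine = -0.93106.
Result = 0.0961·10.26·(+0.94888) / (0.1579·(-0.93106)) = -6.3655 rad/s; magnitude 6.3655 rad/s.

6.37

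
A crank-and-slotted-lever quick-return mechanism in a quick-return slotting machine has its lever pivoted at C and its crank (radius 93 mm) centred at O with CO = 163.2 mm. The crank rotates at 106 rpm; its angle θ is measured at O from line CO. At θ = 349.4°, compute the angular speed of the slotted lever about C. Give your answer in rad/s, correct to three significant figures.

4.02

ω = 11.1 rad/s (from 106 rpm).
Crank pin A relative to C: A = (d + r cosθ, r sinθ); lever angle φ = atan2(r sinθ, d + r cosθ).
Differentiating tanφ: φ̇ = rω(d cosθ + r)/(d² + r² + 2dr cosθ).
d² + r² + 2dr cosθ = |CA|² = 0.0651204 m²;  d cosθ + r = +0.25342 m.
|ω_lever| = |0.093·11.1·+0.25342| / 0.0651204 = 4.0173 rad/s.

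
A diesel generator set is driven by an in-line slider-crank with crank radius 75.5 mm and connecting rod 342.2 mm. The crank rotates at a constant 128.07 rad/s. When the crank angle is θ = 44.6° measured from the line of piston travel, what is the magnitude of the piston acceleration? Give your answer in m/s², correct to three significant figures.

889

ω = 128.1 rad/s
x(θ) = r cosθ + √(L² − r² sin²θ); with ω constant, a = ω²·d²x/dθ².
d²x/dθ² = −r cosθ − r²(cos2θ)/√u − r⁴ sin²2θ/(4u^{3/2}),  u = L² − r² sin²θ = 0.114291 m².
Substituting r = 0.0755 m, L = 0.3422 m, θ = 44.6°: d²x/dθ² = -0.054204 m.
a = ω²·d²x/dθ² = (128.1)²·(-0.054204) = -889.04 m/s²;  |a| = 889.04 m/s².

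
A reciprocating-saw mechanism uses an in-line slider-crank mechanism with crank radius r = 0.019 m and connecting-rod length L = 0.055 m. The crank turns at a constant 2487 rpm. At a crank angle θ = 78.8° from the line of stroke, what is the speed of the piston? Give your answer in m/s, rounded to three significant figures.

5.20

ω = 2π·2487/60 = 260.4 rad/s
For an in-line slider-crank, x = r cosθ + √(L² − r² sin²θ), so v = −rω sinθ·[1 + r cosθ/√(L² − r² sin²θ)].
With r = 0.019 m, L = 0.055 m, θ = 78.8°: √(L² − r² sin²θ) = 0.051746 m.
v = −0.019·260.4·0.98096·[1 + 0.019·0.19423/0.051746] = -5.2003 m/s.
|v| = 5.2003 m/s.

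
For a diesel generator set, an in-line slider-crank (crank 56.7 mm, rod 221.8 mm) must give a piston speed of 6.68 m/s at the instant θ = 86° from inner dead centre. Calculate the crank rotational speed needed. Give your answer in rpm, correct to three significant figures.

1110

For an in-line slider-crank, |v_piston| = rω|sinθ|·[1 + r cosθ/√(L² − r² sin²θ)].
With r = 0.0567 m, L = 0.2218 m, θ = 86°: the bracketed kinematic factor |dx/dθ| = 0.057605 m.
ω = v/|dx/dθ| = 6.68/0.057605 = 115.96 rad/s.
N = 60ω/(2π) = 1107.4 rpm.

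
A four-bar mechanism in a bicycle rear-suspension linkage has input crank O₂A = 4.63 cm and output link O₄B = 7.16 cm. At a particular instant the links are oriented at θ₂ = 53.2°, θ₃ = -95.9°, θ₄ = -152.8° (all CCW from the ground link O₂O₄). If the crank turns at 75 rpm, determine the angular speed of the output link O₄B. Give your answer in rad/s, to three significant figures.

3.11

ω₂ = 7.854 rad/s (from 75 rpm).
Differentiating the loop-closure r₂e^{iθ₂}+r₃e^{iθ₃}=r₁+r₄e^{iθ₄} gives r₂ω₂e^{iθ₂}+r₃ω₃e^{iθ₃}=r₄ω₄e^{iθ₄}.
Eliminating the other unknown: ω₄ = r₂ω₂ sin(θ₂−θ₃) / [r₄ sin(θ₄−θ₃)].
Numerator sine = +0.51354; denominator sine = -0.83772.
Result = 0.0463·7.854·(+0.51354) / (0.0716·(-0.83772)) = -3.1134 rad/s; magnitude 3.1134 rad/s.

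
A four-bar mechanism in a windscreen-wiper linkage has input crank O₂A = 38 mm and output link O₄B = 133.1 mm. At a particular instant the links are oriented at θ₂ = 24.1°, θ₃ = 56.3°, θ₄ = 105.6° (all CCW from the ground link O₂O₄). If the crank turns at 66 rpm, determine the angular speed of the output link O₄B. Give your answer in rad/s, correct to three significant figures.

ω₂ = 6.912 rad/s (from 66 rpm).
Differentiating the loop-closure r₂e^{iθ₂}+r₃e^{iθ₃}=r₁+r₄e^{iθ₄} gives r₂ω₂e^{iθ₂}+r₃ω₃e^{iθ₃}=r₄ω₄e^{iθ₄}.
Eliminating the other unknown: ω₄ = r₂ω₂ sin(θ₂−θ₃) / [r₄ sin(θ₄−θ₃)].
Numerator sine = -0.53288; denominator sine = +0.75813.
Result = 0.038·6.912·(-0.53288) / (0.1331·(+0.75813)) = -1.3869 rad/s; magnitude 1.3869 rad/s.

1.39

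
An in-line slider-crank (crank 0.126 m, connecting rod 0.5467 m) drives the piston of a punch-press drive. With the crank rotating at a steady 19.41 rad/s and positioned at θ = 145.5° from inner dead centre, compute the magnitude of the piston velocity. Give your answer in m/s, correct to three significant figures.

ω = 19.41 rad/s
For an in-line slider-crank, x = r cosθ + √(L² − r² sin²θ), so v = −rω sinθ·[1 + r cosθ/√(L² − r² sin²θ)].
With r = 0.126 m, L = 0.5467 m, θ = 145.5°: √(L² − r² sin²θ) = 0.54202 m.
v = −0.126·19.41·0.56641·[1 + 0.126·-0.82413/0.54202] = -1.1199 m/s.
|v| = 1.1199 m/s.

1.12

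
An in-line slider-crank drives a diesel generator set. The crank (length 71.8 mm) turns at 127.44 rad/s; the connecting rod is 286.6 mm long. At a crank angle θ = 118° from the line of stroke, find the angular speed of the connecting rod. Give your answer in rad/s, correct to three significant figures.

ω = 127.4 rad/s
The rod makes angle φ with the slider axis where L sinφ = r sinθ; differentiating, L cosφ·φ̇ = r ω cosθ.
L cosφ = √(L² − r² sin²θ) = 0.2795 m.
|ω_rod| = r ω |cosθ| / √(L² − r² sin²θ) = 0.0718·127.4·0.46947/0.2795 = 15.369 rad/s.

15.4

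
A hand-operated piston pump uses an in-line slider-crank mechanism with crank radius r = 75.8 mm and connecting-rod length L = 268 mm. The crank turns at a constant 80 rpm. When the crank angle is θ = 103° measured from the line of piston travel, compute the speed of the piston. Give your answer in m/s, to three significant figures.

0.578

ω = 2π·80/60 = 8.378 rad/s
For an in-line slider-crank, x = r cosθ + √(L² − r² sin²θ), so v = −rω sinθ·[1 + r cosθ/√(L² − r² sin²θ)].
With r = 0.0758 m, L = 0.268 m, θ = 103°: √(L² − r² sin²θ) = 0.25762 m.
v = −0.0758·8.378·0.97437·[1 + 0.0758·-0.22495/0.25762] = -0.57779 m/s.
|v| = 0.57779 m/s.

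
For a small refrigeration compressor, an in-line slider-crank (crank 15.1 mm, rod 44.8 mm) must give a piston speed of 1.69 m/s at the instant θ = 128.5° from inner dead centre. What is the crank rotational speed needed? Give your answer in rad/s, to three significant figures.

183

For an in-line slider-crank, |v_piston| = rω|sinθ|·[1 + r cosθ/√(L² − r² sin²θ)].
With r = 0.0151 m, L = 0.0448 m, θ = 128.5°: the bracketed kinematic factor |dx/dθ| = 0.0092468 m.
ω = v/|dx/dθ| = 1.69/0.0092468 = 182.77 rad/s.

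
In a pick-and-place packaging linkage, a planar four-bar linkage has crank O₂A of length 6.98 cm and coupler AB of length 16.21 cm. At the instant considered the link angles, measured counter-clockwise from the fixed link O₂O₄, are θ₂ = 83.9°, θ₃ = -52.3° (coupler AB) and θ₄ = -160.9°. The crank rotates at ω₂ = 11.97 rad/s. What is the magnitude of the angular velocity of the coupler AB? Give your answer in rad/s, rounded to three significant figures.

ω₂ = 11.97 rad/s
Differentiating the loop-closure r₂e^{iθ₂}+r₃e^{iθ₃}=r₁+r₄e^{iθ₄} gives r₂ω₂e^{iθ₂}+r₃ω₃e^{iθ₃}=r₄ω₄e^{iθ₄}.
Eliminating the other unknown: ω₃ = r₂ω₂ sin(θ₄−θ₂) / [r₃ sin(θ₃−θ₄)].
Numerator sine = +0.90483; denominator sine = +0.94777.
Result = 0.0698·11.97·(+0.90483) / (0.1621·(+0.94777)) = +4.9207 rad/s; magnitude 4.9207 rad/s.

4.92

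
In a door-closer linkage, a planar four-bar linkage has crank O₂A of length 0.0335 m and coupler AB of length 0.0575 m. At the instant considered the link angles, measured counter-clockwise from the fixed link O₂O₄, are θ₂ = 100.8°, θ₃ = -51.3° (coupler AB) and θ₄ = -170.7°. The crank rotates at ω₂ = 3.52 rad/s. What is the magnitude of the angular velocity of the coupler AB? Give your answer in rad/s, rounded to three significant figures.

2.35

ω₂ = 3.52 rad/s
Differentiating the loop-closure r₂e^{iθ₂}+r₃e^{iθ₃}=r₁+r₄e^{iθ₄} gives r₂ω₂e^{iθ₂}+r₃ω₃e^{iθ₃}=r₄ω₄e^{iθ₄}.
Eliminating the other unknown: ω₃ = r₂ω₂ sin(θ₄−θ₂) / [r₃ sin(θ₃−θ₄)].
Numerator sine = +0.99966; denominator sine = +0.87121.
Result = 0.0335·3.52·(+0.99966) / (0.0575·(+0.87121)) = +2.3531 rad/s; magnitude 2.3531 rad/s.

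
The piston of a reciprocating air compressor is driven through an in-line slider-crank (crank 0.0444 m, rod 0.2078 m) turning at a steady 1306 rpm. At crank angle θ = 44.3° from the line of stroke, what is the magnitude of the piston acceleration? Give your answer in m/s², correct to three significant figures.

601

ω = 2π·1306/60 = 136.8 rad/s
x(θ) = r cosθ + √(L² − r² sin²θ); with ω constant, a = ω²·d²x/dθ².
d²x/dθ² = −r cosθ − r²(cos2θ)/√u − r⁴ sin²2θ/(4u^{3/2}),  u = L² − r² sin²θ = 0.0422192 m².
Substituting r = 0.0444 m, L = 0.2078 m, θ = 44.3°: d²x/dθ² = -0.032123 m.
a = ω²·d²x/dθ² = (136.8)²·(-0.032123) = -600.84 m/s²;  |a| = 600.84 m/s².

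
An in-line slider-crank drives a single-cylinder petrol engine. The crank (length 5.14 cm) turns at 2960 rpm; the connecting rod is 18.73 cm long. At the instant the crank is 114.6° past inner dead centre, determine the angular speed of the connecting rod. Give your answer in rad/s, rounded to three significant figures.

36.6

ω = 310 rad/s (converted from 2960 rpm).
The rod makes angle φ with the slider axis where L sinφ = r sinθ; differentiating, L cosφ·φ̇ = r ω cosθ.
L cosφ = √(L² − r² sin²θ) = 0.18138 m.
|ω_rod| = r ω |cosθ| / √(L² − r² sin²θ) = 0.0514·310·0.41628/0.18138 = 36.567 rad/s.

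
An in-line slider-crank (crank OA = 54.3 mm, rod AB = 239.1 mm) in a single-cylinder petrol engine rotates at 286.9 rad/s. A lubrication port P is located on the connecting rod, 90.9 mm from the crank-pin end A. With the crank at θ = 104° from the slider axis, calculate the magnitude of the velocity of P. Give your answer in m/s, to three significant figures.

15.0

ω = 286.9 rad/s.  Crank-pin speed |V_A| = rω = 15.579 m/s, perpendicular to OA.
Rod angle: sinφ = −(r/L) sinθ ⇒ φ = -12.730°; ω_rod = −rω cosθ/√(L²−r²sin²θ) = +16.16 rad/s.
V_P = V_A + ω_rod × AP, with AP = 0.0909 m along the rod.
Components: V_Px = −rω sinθ − a·ω_rod·sinφ = -14.792 m/s;  V_Py = rω cosθ + a·ω_rod·cosφ = -2.336 m/s.
|V_P| = √(V_Px² + V_Py²) = 14.976 m/s.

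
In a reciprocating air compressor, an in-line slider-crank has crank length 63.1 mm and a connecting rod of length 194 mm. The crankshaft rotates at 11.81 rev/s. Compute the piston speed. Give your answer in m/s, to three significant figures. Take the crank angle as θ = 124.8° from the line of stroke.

ω = 2π·11.8 = 74.2 rad/s
For an in-line slider-crank, x = r cosθ + √(L² − r² sin²θ), so v = −rω sinθ·[1 + r cosθ/√(L² − r² sin²θ)].
With r = 0.0631 m, L = 0.194 m, θ = 124.8°: √(L² − r² sin²θ) = 0.18695 m.
v = −0.0631·74.2·0.82115·[1 + 0.0631·-0.57071/0.18695] = -3.1042 m/s.
|v| = 3.1042 m/s.

3.10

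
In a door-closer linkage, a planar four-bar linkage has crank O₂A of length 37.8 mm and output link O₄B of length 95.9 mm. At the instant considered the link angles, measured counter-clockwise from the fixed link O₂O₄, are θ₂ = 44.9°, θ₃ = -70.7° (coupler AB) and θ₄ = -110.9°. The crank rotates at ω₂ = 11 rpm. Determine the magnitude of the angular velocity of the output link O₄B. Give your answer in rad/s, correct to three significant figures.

ω₂ = 1.152 rad/s (from 11 rpm).
Differentiating the loop-closure r₂e^{iθ₂}+r₃e^{iθ₃}=r₁+r₄e^{iθ₄} gives r₂ω₂e^{iθ₂}+r₃ω₃e^{iθ₃}=r₄ω₄e^{iθ₄}.
Eliminating the other unknown: ω₄ = r₂ω₂ sin(θ₂−θ₃) / [r₄ sin(θ₄−θ₃)].
Numerator sine = +0.90183; denominator sine = -0.64546.
Result = 0.0378·1.152·(+0.90183) / (0.0959·(-0.64546)) = -0.63438 rad/s; magnitude 0.63438 rad/s.

0.634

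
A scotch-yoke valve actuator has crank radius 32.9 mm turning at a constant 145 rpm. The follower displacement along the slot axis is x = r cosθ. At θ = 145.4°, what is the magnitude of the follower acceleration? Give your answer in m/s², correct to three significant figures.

ω = 15.18 rad/s (from 145 rpm).
x = r cosθ ⇒ ẍ = −rω² cosθ (ω constant).
|a| = rω²|cosθ| = 0.0329·(15.18)²·|cos 145.4°| = 6.244 m/s².

6.24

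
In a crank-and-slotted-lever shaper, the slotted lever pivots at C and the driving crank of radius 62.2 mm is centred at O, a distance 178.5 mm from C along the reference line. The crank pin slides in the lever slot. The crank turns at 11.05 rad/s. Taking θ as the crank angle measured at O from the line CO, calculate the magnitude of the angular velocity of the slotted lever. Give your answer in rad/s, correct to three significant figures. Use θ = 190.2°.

ω = 11.05 rad/s
Crank pin A relative to C: A = (d + r cosθ, r sinθ); lever angle φ = atan2(r sinθ, d + r cosθ).
Differentiating tanφ: φ̇ = rω(d cosθ + r)/(d² + r² + 2dr cosθ).
d² + r² + 2dr cosθ = |CA|² = 0.0138766 m²;  d cosθ + r = -0.11348 m.
|ω_lever| = |0.0622·11.05·-0.11348| / 0.0138766 = 5.6206 rad/s.

5.62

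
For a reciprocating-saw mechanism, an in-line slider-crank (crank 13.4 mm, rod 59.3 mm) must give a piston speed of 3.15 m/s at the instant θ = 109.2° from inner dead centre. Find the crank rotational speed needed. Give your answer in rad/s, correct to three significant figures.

For an in-line slider-crank, |v_piston| = rω|sinθ|·[1 + r cosθ/√(L² − r² sin²θ)].
With r = 0.0134 m, L = 0.0593 m, θ = 109.2°: the bracketed kinematic factor |dx/dθ| = 0.011692 m.
ω = v/|dx/dθ| = 3.15/0.011692 = 269.41 rad/s.

269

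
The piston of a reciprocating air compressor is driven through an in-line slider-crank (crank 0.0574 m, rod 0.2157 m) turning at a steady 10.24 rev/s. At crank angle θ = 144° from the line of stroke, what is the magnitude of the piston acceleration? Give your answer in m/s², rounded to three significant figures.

ω = 2π·10.2 = 64.34 rad/s
x(θ) = r cosθ + √(L² − r² sin²θ); with ω constant, a = ω²·d²x/dθ².
d²x/dθ² = −r cosθ − r²(cos2θ)/√u − r⁴ sin²2θ/(4u^{3/2}),  u = L² − r² sin²θ = 0.0453882 m².
Substituting r = 0.0574 m, L = 0.2157 m, θ = 144°: d²x/dθ² = +0.041405 m.
a = ω²·d²x/dθ² = (64.34)²·(+0.041405) = +171.4 m/s²;  |a| = 171.4 m/s².

171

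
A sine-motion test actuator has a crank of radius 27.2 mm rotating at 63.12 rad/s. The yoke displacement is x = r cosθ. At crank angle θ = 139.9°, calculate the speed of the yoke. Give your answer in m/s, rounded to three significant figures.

1.11

ω = 63.12 rad/s
x = r cosθ ⇒ ẋ = −rω sinθ.
|v| = rω|sinθ| = 0.0272·63.12·|sin 139.9°| = 1.1059 m/s.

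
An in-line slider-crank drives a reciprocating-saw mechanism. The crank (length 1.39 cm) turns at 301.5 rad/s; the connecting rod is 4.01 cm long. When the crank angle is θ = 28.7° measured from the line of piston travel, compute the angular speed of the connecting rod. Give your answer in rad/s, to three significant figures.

93.0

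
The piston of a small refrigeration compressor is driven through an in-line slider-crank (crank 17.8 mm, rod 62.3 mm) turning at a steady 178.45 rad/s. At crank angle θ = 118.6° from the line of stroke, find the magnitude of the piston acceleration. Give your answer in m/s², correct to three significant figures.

ω = 178.4 rad/s
x(θ) = r cosθ + √(L² − r² sin²θ); with ω constant, a = ω²·d²x/dθ².
d²x/dθ² = −r cosθ − r²(cos2θ)/√u − r⁴ sin²2θ/(4u^{3/2}),  u = L² − r² sin²θ = 0.00363705 m².
Substituting r = 0.0178 m, L = 0.0623 m, θ = 118.6°: d²x/dθ² = +0.011286 m.
a = ω²·d²x/dθ² = (178.4)²·(+0.011286) = +359.39 m/s²;  |a| = 359.39 m/s².

359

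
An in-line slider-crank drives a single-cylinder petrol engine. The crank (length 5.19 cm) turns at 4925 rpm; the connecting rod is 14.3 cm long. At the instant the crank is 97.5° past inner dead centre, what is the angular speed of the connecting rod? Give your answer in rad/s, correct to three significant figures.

26.2

ω = 515.7 rad/s (converted from 4925 rpm).
The rod makes angle φ with the slider axis where L sinφ = r sinθ; differentiating, L cosφ·φ̇ = r ω cosθ.
L cosφ = √(L² − r² sin²θ) = 0.13342 m.
|ω_rod| = r ω |cosθ| / √(L² − r² sin²θ) = 0.0519·515.7·0.13053/0.13342 = 26.186 rad/s.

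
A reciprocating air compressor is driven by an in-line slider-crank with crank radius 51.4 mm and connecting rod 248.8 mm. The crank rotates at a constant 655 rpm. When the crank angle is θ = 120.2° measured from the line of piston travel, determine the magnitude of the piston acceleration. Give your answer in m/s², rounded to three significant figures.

ω = 2π·655/60 = 68.59 rad/s
x(θ) = r cosθ + √(L² − r² sin²θ); with ω constant, a = ω²·d²x/dθ².
d²x/dθ² = −r cosθ − r²(cos2θ)/√u − r⁴ sin²2θ/(4u^{3/2}),  u = L² − r² sin²θ = 0.059928 m².
Substituting r = 0.0514 m, L = 0.2488 m, θ = 120.2°: d²x/dθ² = +0.031096 m.
a = ω²·d²x/dθ² = (68.59)²·(+0.031096) = +146.3 m/s²;  |a| = 146.3 m/s².

146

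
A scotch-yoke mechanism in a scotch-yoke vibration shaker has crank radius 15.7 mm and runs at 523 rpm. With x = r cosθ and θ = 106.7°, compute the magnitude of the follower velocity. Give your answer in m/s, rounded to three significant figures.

ω = 54.77 rad/s (from 523 rpm).
x = r cosθ ⇒ ẋ = −rω sinθ.
|v| = rω|sinθ| = 0.0157·54.77·|sin 106.7°| = 0.8236 m/s.

0.824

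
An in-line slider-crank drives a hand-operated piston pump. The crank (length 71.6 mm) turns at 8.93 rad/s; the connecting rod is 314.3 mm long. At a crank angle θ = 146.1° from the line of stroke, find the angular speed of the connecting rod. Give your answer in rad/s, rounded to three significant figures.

ω = 8.93 rad/s
The rod makes angle φ with the slider axis where L sinφ = r sinθ; differentiating, L cosφ·φ̇ = r ω cosθ.
L cosφ = √(L² − r² sin²θ) = 0.31175 m.
|ω_rod| = r ω |cosθ| / √(L² − r² sin²θ) = 0.0716·8.93·0.83001/0.31175 = 1.7023 rad/s.

1.70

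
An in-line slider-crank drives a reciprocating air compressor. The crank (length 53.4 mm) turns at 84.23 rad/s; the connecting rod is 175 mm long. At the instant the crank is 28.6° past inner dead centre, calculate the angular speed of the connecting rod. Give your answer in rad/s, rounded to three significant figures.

22.8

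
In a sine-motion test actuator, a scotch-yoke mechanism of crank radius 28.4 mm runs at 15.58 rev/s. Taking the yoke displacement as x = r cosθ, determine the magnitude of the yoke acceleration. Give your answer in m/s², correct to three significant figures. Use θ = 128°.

ω = 97.89 rad/s (from 15.58 rev/s).
x = r cosθ ⇒ ẍ = −rω² cosθ (ω constant).
|a| = rω²|cosθ| = 0.0284·(97.89)²·|cos 128°| = 167.55 m/s².

168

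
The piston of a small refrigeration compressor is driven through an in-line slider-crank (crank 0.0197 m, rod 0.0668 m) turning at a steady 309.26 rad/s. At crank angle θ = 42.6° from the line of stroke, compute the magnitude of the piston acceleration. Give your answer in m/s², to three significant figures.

1450

ω = 309.3 rad/s
x(θ) = r cosθ + √(L² − r² sin²θ); with ω constant, a = ω²·d²x/dθ².
d²x/dθ² = −r cosθ − r²(cos2θ)/√u − r⁴ sin²2θ/(4u^{3/2}),  u = L² − r² sin²θ = 0.00428443 m².
Substituting r = 0.0197 m, L = 0.0668 m, θ = 42.6°: d²x/dθ² = -0.015131 m.
a = ω²·d²x/dθ² = (309.3)²·(-0.015131) = -1447.1 m/s²;  |a| = 1447.1 m/s².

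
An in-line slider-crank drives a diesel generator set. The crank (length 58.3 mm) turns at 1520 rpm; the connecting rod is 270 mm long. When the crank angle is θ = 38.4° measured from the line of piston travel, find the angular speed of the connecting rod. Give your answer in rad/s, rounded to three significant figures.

27.2

ω = 159.2 rad/s (converted from 1520 rpm).
The rod makes angle φ with the slider axis where L sinφ = r sinθ; differentiating, L cosφ·φ̇ = r ω cosθ.
L cosφ = √(L² − r² sin²θ) = 0.26756 m.
|ω_rod| = r ω |cosθ| / √(L² − r² sin²θ) = 0.0583·159.2·0.78369/0.26756 = 27.181 rad/s.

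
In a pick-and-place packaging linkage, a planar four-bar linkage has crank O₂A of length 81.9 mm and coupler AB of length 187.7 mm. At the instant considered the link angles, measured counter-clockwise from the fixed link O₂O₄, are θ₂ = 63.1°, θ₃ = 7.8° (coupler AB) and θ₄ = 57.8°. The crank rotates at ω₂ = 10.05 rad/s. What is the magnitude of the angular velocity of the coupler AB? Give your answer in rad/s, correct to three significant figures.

ω₂ = 10.05 rad/s
Differentiating the loop-closure r₂e^{iθ₂}+r₃e^{iθ₃}=r₁+r₄e^{iθ₄} gives r₂ω₂e^{iθ₂}+r₃ω₃e^{iθ₃}=r₄ω₄e^{iθ₄}.
Eliminating the other unknown: ω₃ = r₂ω₂ sin(θ₄−θ₂) / [r₃ sin(θ₃−θ₄)].
Numerator sine = -0.09237; denominator sine = -0.76604.
Result = 0.0819·10.05·(-0.09237) / (0.1877·(-0.76604)) = +0.52877 rad/s; magnitude 0.52877 rad/s.

0.529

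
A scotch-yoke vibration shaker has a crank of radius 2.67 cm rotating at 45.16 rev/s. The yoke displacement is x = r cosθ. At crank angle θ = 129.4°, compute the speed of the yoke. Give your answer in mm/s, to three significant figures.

5850

ω = 283.7 rad/s (from 45.16 rev/s).
x = r cosθ ⇒ ẋ = −rω sinθ.
|v| = rω|sinθ| = 0.0267·283.7·|sin 129.4°| = 5.8543 m/s = 5854.3 mm/s.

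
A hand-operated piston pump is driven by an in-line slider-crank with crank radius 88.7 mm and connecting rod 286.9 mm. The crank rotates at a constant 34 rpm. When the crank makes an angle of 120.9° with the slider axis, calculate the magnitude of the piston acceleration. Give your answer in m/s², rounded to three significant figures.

0.741

ω = 2π·34/60 = 3.56 rad/s
x(θ) = r cosθ + √(L² − r² sin²θ); with ω constant, a = ω²·d²x/dθ².
d²x/dθ² = −r cosθ − r²(cos2θ)/√u − r⁴ sin²2θ/(4u^{3/2}),  u = L² − r² sin²θ = 0.0765188 m².
Substituting r = 0.0887 m, L = 0.2869 m, θ = 120.9°: d²x/dθ² = +0.058424 m.
a = ω²·d²x/dθ² = (3.56)²·(+0.058424) = +0.74063 m/s²;  |a| = 0.74063 m/s².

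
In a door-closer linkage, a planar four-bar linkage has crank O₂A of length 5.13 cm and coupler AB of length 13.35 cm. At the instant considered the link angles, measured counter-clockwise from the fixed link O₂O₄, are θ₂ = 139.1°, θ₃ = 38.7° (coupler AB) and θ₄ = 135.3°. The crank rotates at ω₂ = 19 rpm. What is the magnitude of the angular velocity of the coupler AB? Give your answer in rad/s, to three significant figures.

0.0510

ω₂ = 1.99 rad/s (from 19 rpm).
Differentiating the loop-closure r₂e^{iθ₂}+r₃e^{iθ₃}=r₁+r₄e^{iθ₄} gives r₂ω₂e^{iθ₂}+r₃ω₃e^{iθ₃}=r₄ω₄e^{iθ₄}.
Eliminating the other unknown: ω₃ = r₂ω₂ sin(θ₄−θ₂) / [r₃ sin(θ₃−θ₄)].
Numerator sine = -0.06627; denominator sine = -0.99337.
Result = 0.0513·1.99·(-0.06627) / (0.1335·(-0.99337)) = +0.051009 rad/s; magnitude 0.051009 rad/s.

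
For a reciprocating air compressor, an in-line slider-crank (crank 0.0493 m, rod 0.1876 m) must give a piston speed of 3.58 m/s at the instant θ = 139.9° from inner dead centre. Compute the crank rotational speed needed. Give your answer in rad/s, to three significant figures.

142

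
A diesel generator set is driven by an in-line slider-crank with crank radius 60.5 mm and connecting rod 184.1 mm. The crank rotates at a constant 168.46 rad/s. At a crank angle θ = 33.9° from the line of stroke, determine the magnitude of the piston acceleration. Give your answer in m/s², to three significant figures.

ω = 168.5 rad/s
x(θ) = r cosθ + √(L² − r² sin²θ); with ω constant, a = ω²·d²x/dθ².
d²x/dθ² = −r cosθ − r²(cos2θ)/√u − r⁴ sin²2θ/(4u^{3/2}),  u = L² − r² sin²θ = 0.0327542 m².
Substituting r = 0.0605 m, L = 0.1841 m, θ = 33.9°: d²x/dθ² = -0.058342 m.
a = ω²·d²x/dθ² = (168.5)²·(-0.058342) = -1655.7 m/s²;  |a| = 1655.7 m/s².

1660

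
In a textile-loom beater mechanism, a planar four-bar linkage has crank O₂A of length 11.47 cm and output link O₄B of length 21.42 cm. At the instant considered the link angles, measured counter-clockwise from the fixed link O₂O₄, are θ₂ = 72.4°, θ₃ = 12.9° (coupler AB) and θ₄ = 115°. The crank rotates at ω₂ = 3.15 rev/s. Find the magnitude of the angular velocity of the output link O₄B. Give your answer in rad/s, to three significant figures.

9.34

ω₂ = 19.79 rad/s (from 3.15 rev/s).
Differentiating the loop-closure r₂e^{iθ₂}+r₃e^{iθ₃}=r₁+r₄e^{iθ₄} gives r₂ω₂e^{iθ₂}+r₃ω₃e^{iθ₃}=r₄ω₄e^{iθ₄}.
Eliminating the other unknown: ω₄ = r₂ω₂ sin(θ₂−θ₃) / [r₄ sin(θ₄−θ₃)].
Numerator sine = +0.86163; denominator sine = +0.97778.
Result = 0.1147·19.79·(+0.86163) / (0.2142·(+0.97778)) = +9.3393 rad/s; magnitude 9.3393 rad/s.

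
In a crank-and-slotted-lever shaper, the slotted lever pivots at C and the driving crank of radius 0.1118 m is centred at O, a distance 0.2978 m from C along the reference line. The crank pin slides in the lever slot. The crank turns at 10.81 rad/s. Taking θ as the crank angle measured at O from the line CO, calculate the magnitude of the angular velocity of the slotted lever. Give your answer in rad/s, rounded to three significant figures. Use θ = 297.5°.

2.28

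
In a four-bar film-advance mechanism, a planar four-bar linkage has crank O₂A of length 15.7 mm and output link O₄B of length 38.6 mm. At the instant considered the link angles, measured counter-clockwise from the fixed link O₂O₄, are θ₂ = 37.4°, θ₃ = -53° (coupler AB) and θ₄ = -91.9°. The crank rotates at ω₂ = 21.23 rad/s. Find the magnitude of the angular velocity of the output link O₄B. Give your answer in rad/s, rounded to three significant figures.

13.8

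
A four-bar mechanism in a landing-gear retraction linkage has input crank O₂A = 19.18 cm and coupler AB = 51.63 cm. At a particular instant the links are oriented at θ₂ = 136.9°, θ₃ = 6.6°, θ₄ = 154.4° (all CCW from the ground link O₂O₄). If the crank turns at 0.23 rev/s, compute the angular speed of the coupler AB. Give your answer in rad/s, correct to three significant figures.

0.303

ω₂ = 1.445 rad/s (from 0.23 rev/s).
Differentiating the loop-closure r₂e^{iθ₂}+r₃e^{iθ₃}=r₁+r₄e^{iθ₄} gives r₂ω₂e^{iθ₂}+r₃ω₃e^{iθ₃}=r₄ω₄e^{iθ₄}.
Eliminating the other unknown: ω₃ = r₂ω₂ sin(θ₄−θ₂) / [r₃ sin(θ₃−θ₄)].
Numerator sine = +0.30071; denominator sine = -0.53288.
Result = 0.1918·1.445·(+0.30071) / (0.5163·(-0.53288)) = -0.30295 rad/s; magnitude 0.30295 rad/s.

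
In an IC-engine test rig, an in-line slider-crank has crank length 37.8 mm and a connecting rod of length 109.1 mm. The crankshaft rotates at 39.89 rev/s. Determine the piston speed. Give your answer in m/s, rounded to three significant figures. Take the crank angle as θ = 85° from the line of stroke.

9.74

ω = 2π·39.9 = 250.6 rad/s
For an in-line slider-crank, x = r cosθ + √(L² − r² sin²θ), so v = −rω sinθ·[1 + r cosθ/√(L² − r² sin²θ)].
With r = 0.0378 m, L = 0.1091 m, θ = 85°: √(L² − r² sin²θ) = 0.1024 m.
v = −0.0378·250.6·0.99619·[1 + 0.0378·0.08716/0.1024] = -9.7417 m/s.
|v| = 9.7417 m/s.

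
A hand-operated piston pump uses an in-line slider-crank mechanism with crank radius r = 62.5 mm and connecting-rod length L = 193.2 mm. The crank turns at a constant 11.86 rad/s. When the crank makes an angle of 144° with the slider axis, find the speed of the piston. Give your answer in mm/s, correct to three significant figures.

ω = 11.86 rad/s
For an in-line slider-crank, x = r cosθ + √(L² − r² sin²θ), so v = −rω sinθ·[1 + r cosθ/√(L² − r² sin²θ)].
With r = 0.0625 m, L = 0.1932 m, θ = 144°: √(L² − r² sin²θ) = 0.18968 m.
v = −0.0625·11.86·0.58779·[1 + 0.0625·-0.80902/0.18968] = -0.31955 m/s.
|v| = 0.31955 m/s = 319.55 mm/s.

320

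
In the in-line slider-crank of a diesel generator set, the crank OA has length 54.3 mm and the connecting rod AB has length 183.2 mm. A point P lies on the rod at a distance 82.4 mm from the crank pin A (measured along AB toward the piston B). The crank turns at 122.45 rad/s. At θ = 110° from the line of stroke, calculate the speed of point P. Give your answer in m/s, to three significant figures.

6.08

ω = 122.5 rad/s.  Crank-pin speed |V_A| = rω = 6.649 m/s, perpendicular to OA.
Rod angle: sinφ = −(r/L) sinθ ⇒ φ = -16.172°; ω_rod = −rω cosθ/√(L²−r²sin²θ) = +12.925 rad/s.
V_P = V_A + ω_rod × AP, with AP = 0.0824 m along the rod.
Components: V_Px = −rω sinθ − a·ω_rod·sinφ = -5.9514 m/s;  V_Py = rω cosθ + a·ω_rod·cosφ = -1.2513 m/s.
|V_P| = √(V_Px² + V_Py²) = 6.0815 m/s.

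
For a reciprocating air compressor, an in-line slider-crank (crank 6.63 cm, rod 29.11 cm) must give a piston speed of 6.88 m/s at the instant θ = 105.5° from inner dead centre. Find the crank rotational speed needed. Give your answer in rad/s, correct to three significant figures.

115

For an in-line slider-crank, |v_piston| = rω|sinθ|·[1 + r cosθ/√(L² − r² sin²θ)].
With r = 0.0663 m, L = 0.2911 m, θ = 105.5°: the bracketed kinematic factor |dx/dθ| = 0.059903 m.
ω = v/|dx/dθ| = 6.88/0.059903 = 114.85 rad/s.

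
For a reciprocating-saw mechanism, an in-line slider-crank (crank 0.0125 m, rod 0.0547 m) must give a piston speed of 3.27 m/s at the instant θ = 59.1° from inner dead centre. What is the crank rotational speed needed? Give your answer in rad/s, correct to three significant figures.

272

For an in-line slider-crank, |v_piston| = rω|sinθ|·[1 + r cosθ/√(L² − r² sin²θ)].
With r = 0.0125 m, L = 0.0547 m, θ = 59.1°: the bracketed kinematic factor |dx/dθ| = 0.012009 m.
ω = v/|dx/dθ| = 3.27/0.012009 = 272.29 rad/s.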